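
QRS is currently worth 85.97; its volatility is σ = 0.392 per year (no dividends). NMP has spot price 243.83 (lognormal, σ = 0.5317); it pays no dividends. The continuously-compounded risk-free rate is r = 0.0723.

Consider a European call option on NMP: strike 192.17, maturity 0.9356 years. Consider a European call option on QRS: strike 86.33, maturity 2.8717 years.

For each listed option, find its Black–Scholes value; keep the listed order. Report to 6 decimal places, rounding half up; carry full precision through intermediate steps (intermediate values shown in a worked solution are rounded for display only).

price(NMP call K=192.17) = 82.224432
price(QRS call K=86.33) = 29.131892

[NMP call K=192.17]
σ√T = 0.5317·√0.9356 = 0.514294
d₁ = (ln(S/K) + (r+σ²/2)T) / (σ√T) = (ln(243.83/192.17) + (0.0723+0.5317²/2)·0.9356) / 0.514294 = (0.238091 + 0.199893) / 0.514294 = 0.851621
d₂ = d₁ − σ√T = 0.851621 − 0.514294 = 0.337327
e^{−rT} = 0.934593
N(d₁) = 0.802788,  N(d₂) = 0.632065
price = S·N(d₁) − K·e^{−rT}·N(d₂) = 195.743767 − 113.519335 = 82.224432
[QRS call K=86.33]
σ√T = 0.392·√2.8717 = 0.664287
d₁ = (ln(S/K) + (r+σ²/2)T) / (σ√T) = (ln(85.97/86.33) + (0.0723+0.392²/2)·2.8717) / 0.664287 = (-0.004179 + 0.428262) / 0.664287 = 0.638404
d₂ = d₁ − σ√T = 0.638404 − 0.664287 = -0.025882
e^{−rT} = 0.812513
N(d₁) = 0.738395,  N(d₂) = 0.489676
price = S·N(d₁) − K·e^{−rT}·N(d₂) = 63.479798 − 34.347907 = 29.131892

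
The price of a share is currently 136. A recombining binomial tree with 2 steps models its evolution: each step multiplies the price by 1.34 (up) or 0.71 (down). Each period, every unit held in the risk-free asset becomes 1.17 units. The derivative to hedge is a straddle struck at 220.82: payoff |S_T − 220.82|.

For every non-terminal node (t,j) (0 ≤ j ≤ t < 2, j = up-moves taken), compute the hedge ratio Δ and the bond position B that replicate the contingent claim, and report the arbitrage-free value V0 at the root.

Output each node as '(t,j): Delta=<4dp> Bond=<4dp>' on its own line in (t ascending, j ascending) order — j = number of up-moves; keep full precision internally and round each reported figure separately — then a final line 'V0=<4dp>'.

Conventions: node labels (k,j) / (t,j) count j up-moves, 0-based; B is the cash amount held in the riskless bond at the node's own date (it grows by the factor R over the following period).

Risk-neutral probability p* = (R−d)/(u−d) = (1.17−0.71)/(1.34−0.71) = 0.7302.
Terminal payoffs: V(2,0)=152.2624, V(2,1)=91.4296, V(2,2)=23.3816
(1,0): S=96.5600. Δ = (V_up−V_dn)/(S_up−S_dn) = (91.4296−152.2624)/(129.3904−68.5576) = -1.0000. V = [p*·91.4296 + (1−p*)·152.2624]/1.17 = 92.1750. B = V − Δ·S = 188.7350.
(1,1): S=182.2400. Δ = (V_up−V_dn)/(S_up−S_dn) = (23.3816−91.4296)/(244.2016−129.3904) = -0.5927. V = [p*·23.3816 + (1−p*)·91.4296]/1.17 = 35.6784. B = V − Δ·S = 143.6911.
(0,0): S=136.0000. Δ = (V_up−V_dn)/(S_up−S_dn) = (35.6784−92.1750)/(182.2400−96.5600) = -0.6594. V = [p*·35.6784 + (1−p*)·92.1750]/1.17 = 43.5244. B = V − Δ·S = 133.2016.
Verification: the root portfolio costs Δ(0,0)·S0 + B(0,0) = 43.5244, matching V0.

(0,0): Delta=-0.6594 Bond=133.2016
(1,0): Delta=-1.0000 Bond=188.7350
(1,1): Delta=-0.5927 Bond=143.6911
V0=43.5244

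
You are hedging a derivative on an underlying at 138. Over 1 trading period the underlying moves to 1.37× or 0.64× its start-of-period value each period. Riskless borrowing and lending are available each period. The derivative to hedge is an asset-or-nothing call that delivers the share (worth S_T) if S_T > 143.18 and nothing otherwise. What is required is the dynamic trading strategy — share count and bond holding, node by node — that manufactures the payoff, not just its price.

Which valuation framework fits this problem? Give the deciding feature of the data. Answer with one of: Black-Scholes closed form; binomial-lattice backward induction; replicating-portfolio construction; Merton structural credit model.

Key observation: the task asks for the hedge itself — share and bond holdings at every node of the 1-period tree on spot 138 with factors 1.37/0.64 — which is exactly what the replicating-portfolio construction produces.

framework: replicating-portfolio construction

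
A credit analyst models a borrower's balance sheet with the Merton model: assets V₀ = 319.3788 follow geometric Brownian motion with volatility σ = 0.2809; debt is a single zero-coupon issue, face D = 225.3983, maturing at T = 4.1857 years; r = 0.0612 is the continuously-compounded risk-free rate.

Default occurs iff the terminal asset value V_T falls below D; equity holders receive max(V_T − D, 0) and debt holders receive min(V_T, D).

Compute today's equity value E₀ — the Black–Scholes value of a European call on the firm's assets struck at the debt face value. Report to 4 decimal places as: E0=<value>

Equity is a call on the firm's assets struck at D = 225.3983:
d₁ = [ln(V₀/D) + (r + σ²/2)T] / (σ√T)
   = [ln(319.3788/225.3983) + (0.0612 + 0.5·0.2809²)·4.1857] / (0.2809·√4.1857)
   = [0.348509 + 0.421301] / 0.574693 = 1.339515
d₂ = d₁ − σ√T = 1.339515 − 0.574693 = 0.764822
N(d₁) = 0.909798,  N(d₂) = 0.777811,  e^(−rT) = 0.774014
E₀ = V₀·N(d₁) − D·e^(−rT)·N(d₂)
   = 319.3788·0.909798 − 225.3983·0.774014·0.777811 = 154.872202

E0=154.8722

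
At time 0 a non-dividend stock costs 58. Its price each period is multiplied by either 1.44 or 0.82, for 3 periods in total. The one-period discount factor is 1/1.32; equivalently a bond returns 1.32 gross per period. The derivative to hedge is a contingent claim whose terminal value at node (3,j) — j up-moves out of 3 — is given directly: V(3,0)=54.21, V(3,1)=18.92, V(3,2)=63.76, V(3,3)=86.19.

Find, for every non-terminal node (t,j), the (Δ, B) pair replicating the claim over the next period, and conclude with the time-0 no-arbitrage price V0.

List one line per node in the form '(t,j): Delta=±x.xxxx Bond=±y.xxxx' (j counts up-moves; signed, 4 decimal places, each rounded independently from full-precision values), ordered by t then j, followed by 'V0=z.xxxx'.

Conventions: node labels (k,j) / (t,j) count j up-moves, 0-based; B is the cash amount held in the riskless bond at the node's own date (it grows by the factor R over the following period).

No-arbitrage ⇒ martingale measure with p* = (R−d)/(u−d) = 0.8065.
At maturity the claim pays: V(3,0)=54.2100, V(3,1)=18.9200, V(3,2)=63.7600, V(3,3)=86.1900
(2,0): S=38.9992. Δ = (V_up−V_dn)/(S_up−S_dn) = (18.9200−54.2100)/(56.1588−31.9793) = -1.4595. V = [p*·18.9200 + (1−p*)·54.2100]/1.32 = 19.5078. B = V − Δ·S = 76.4272.
(2,1): S=68.4864. Δ = (V_up−V_dn)/(S_up−S_dn) = (63.7600−18.9200)/(98.6204−56.1588) = 1.0560. V = [p*·63.7600 + (1−p*)·18.9200]/1.32 = 41.7283. B = V − Δ·S = -30.5943.
(2,2): S=120.2688. Δ = (V_up−V_dn)/(S_up−S_dn) = (86.1900−63.7600)/(173.1871−98.6204) = 0.3008. V = [p*·86.1900 + (1−p*)·63.7600]/1.32 = 62.0066. B = V − Δ·S = 25.8292.
(1,0): S=47.5600. Δ = (V_up−V_dn)/(S_up−S_dn) = (41.7283−19.5078)/(68.4864−38.9992) = 0.7536. V = [p*·41.7283 + (1−p*)·19.5078]/1.32 = 28.3542. B = V − Δ·S = -7.4852.
(1,1): S=83.5200. Δ = (V_up−V_dn)/(S_up−S_dn) = (62.0066−41.7283)/(120.2688−68.4864) = 0.3916. V = [p*·62.0066 + (1−p*)·41.7283]/1.32 = 44.0013. B = V − Δ·S = 11.2943.
(0,0): S=58.0000. Δ = (V_up−V_dn)/(S_up−S_dn) = (44.0013−28.3542)/(83.5200−47.5600) = 0.4351. V = [p*·44.0013 + (1−p*)·28.3542]/1.32 = 31.0400. B = V − Δ·S = 5.8027.
Sanity check at the root: Δ(0,0)·S0 + B(0,0) reproduces V0 = 31.0400.

(0,0): Delta=0.4351 Bond=5.8027
(1,0): Delta=0.7536 Bond=-7.4852
(1,1): Delta=0.3916 Bond=11.2943
(2,0): Delta=-1.4595 Bond=76.4272
(2,1): Delta=1.0560 Bond=-30.5943
(2,2): Delta=0.3008 Bond=25.8292
V0=31.0400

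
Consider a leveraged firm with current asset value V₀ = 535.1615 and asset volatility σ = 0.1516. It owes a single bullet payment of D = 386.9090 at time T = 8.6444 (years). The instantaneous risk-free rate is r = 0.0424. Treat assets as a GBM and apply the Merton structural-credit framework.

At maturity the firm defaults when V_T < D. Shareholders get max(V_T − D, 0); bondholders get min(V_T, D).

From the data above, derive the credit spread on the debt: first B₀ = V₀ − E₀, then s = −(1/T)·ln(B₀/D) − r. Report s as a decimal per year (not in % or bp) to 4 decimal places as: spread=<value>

spread=0.0019

Equity is a call on the firm's assets struck at D = 386.9090:
d₁ = [ln(V₀/D) + (r + σ²/2)T] / (σ√T)
   = [ln(535.1615/386.9090) + (0.0424 + 0.5·0.1516²)·8.6444] / (0.1516·√8.6444)
   = [0.324379 + 0.465858] / 0.445725 = 1.772926
d₂ = d₁ − σ√T = 1.772926 − 0.445725 = 1.327201
N(d₁) = 0.961880,  N(d₂) = 0.907779,  e^(−rT) = 0.693140
E₀ = V₀·N(d₁) − D·e^(−rT)·N(d₂)
   = 535.1615·0.961880 − 386.9090·0.693140·0.907779 = 271.310637
B₀ = V₀ − E₀ = 535.1615 − 271.310637 = 263.850863
spread = −(1/T)·ln(B₀/D) − r = −(1/8.6444)·ln(263.850863/386.9090) − 0.0424 = 0.00188364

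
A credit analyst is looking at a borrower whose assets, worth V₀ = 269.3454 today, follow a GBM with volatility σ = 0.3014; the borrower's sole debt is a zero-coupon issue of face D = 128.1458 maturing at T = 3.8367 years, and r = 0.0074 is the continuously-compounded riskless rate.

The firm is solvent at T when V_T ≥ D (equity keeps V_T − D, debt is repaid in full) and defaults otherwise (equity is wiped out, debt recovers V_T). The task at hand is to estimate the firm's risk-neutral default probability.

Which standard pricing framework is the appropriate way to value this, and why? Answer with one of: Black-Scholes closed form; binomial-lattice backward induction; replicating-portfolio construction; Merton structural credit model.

Key observation: with the firm-asset dynamics (V₀ = 269.3454) and a single zero-coupon liability of face 128.1458 given, debt value, spread, and default probability all derive from the option view of the balance sheet.

framework: Merton structural credit model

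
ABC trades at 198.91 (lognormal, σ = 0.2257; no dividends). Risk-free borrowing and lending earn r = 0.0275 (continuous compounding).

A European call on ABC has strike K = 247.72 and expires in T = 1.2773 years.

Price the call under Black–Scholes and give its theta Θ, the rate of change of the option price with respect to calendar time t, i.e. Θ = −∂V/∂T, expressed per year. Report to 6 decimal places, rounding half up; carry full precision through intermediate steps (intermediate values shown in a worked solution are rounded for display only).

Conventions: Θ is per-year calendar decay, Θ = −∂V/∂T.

price = 7.614083
Θ = -7.937719

σ√T = 0.2257·√1.2773 = 0.255081
d₁ = (ln(S/K) + (r+σ²/2)T) / (σ√T) = (ln(198.91/247.72) + (0.0275+0.2257²/2)·1.2773) / 0.255081 = (-0.219447 + 0.067659) / 0.255081 = -0.595057
d₂ = d₁ − σ√T = -0.595057 − 0.255081 = -0.850138
e^{−rT} = 0.965484
N(d₁) = 0.275903,  N(d₂) = 0.197624
Call price V = S·N(d₁) − K·e^{−rT}·N(d₂) = 54.879798 − 47.265714 = 7.614083
φ(d₁) = (1/√(2π))·e^{−d₁²/2} = 0.334210
Θ = −S·φ(d₁)·σ/(2√T) − r·K·e^{−rT}·N(d₂) = −6.637912 − 1.299807 = -7.937719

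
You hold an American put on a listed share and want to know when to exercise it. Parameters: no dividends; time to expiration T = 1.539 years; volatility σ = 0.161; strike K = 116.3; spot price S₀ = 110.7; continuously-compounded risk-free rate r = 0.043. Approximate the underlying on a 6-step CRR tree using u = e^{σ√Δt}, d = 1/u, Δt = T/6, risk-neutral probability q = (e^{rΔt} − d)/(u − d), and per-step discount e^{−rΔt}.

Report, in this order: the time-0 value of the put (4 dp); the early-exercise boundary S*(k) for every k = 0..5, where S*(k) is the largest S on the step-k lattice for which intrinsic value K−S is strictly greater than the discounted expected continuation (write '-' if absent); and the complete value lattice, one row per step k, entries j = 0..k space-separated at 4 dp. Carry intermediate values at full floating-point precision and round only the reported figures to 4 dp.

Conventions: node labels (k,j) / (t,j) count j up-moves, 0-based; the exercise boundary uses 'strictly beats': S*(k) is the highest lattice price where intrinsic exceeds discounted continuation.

price = 9.2340
boundary = - - 94.0423 102.0318 94.0423 102.0318
tree:
9.2340
14.6116 4.9775
22.2577 8.5897 2.0937
29.6216 14.2682 4.0716 0.5018
36.4089 22.2577 7.7418 1.1213 0.0000
42.6647 29.6216 14.2682 2.5059 0.0000 0.0000
48.4306 36.4089 22.2577 5.6000 0.0000 0.0000 0.0000

Δt=0.25650  u=1.08496  d=0.92170  q=0.54756  discount=0.98903
step 6 (expiry): payoffs max(K−S,0) = 48.4306 36.4089 22.2577 5.6000 0.0000 0.0000 0.0000
step 5: (k=5,j=0): S=73.6353, K−S=42.6647, hold=41.3890 ⇒ V=42.6647 exercise | (k=5,j=1): S=86.6784, K−S=29.6216, hold=28.3459 ⇒ V=29.6216 exercise | (k=5,j=2): S=102.0318, K−S=14.2682, hold=12.9926 ⇒ V=14.2682 exercise | (k=5,j=3): S=120.1047, K−S=0.0000, hold=2.5059 ⇒ V=2.5059 continue | (k=5,j=4): S=141.3789, K−S=0.0000, hold=0.0000 ⇒ V=0.0000 continue | (k=5,j=5): S=166.4213, K−S=0.0000, hold=0.0000 ⇒ V=0.0000 continue  boundary S*=102.0318
step 4: (k=4,j=0): S=79.8911, K−S=36.4089, hold=35.1332 ⇒ V=36.4089 exercise | (k=4,j=1): S=94.0423, K−S=22.2577, hold=20.9821 ⇒ V=22.2577 exercise | (k=4,j=2): S=110.7000, K−S=5.6000, hold=7.7418 ⇒ V=7.7418 continue | (k=4,j=3): S=130.3083, K−S=0.0000, hold=1.1213 ⇒ V=1.1213 continue | (k=4,j=4): S=153.3899, K−S=0.0000, hold=0.0000 ⇒ V=0.0000 continue  boundary S*=94.0423
step 3: (k=3,j=0): S=86.6784, K−S=29.6216, hold=28.3459 ⇒ V=29.6216 exercise | (k=3,j=1): S=102.0318, K−S=14.2682, hold=14.1525 ⇒ V=14.2682 exercise | (k=3,j=2): S=120.1047, K−S=0.0000, hold=4.0716 ⇒ V=4.0716 continue | (k=3,j=3): S=141.3789, K−S=0.0000, hold=0.5018 ⇒ V=0.5018 continue  boundary S*=102.0318
step 2: (k=2,j=0): S=94.0423, K−S=22.2577, hold=20.9821 ⇒ V=22.2577 exercise | (k=2,j=1): S=110.7000, K−S=5.6000, hold=8.5897 ⇒ V=8.5897 continue | (k=2,j=2): S=130.3083, K−S=0.0000, hold=2.0937 ⇒ V=2.0937 continue  boundary S*=94.0423
step 1: (k=1,j=0): S=102.0318, K−S=14.2682, hold=14.6116 ⇒ V=14.6116 continue | (k=1,j=1): S=120.1047, K−S=0.0000, hold=4.9775 ⇒ V=4.9775 continue  boundary S*=-
step 0: (k=0,j=0): S=110.7000, K−S=5.6000, hold=9.2340 ⇒ V=9.2340 continue  boundary S*=-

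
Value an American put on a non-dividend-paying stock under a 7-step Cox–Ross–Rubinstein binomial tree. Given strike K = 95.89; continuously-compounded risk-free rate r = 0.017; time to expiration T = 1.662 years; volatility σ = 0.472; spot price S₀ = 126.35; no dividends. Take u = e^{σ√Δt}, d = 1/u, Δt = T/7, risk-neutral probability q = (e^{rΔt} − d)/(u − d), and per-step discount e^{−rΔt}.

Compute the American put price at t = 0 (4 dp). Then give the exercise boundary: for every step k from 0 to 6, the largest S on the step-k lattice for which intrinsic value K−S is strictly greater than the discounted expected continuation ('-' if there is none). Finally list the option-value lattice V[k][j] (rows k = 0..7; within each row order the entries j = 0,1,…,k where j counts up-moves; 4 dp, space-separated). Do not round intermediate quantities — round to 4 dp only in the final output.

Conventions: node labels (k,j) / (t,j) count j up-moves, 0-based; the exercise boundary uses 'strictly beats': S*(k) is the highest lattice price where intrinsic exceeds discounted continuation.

Δt=0.23743, u=1.25859, d=0.79454, q=0.45147, disc=e^(-rΔt)=0.99597
k=7 terminal: V=max(K-S,0) → 70.6324 55.8809 32.5139 0.0000 0.0000 0.0000 0.0000 0.0000
k=6: j=0 S=31.7889 intr=64.1011 cont=63.7148 V=64.1011[EX]; j=1 S=50.3549 intr=45.5351 cont=45.1488 V=45.5351[EX]; j=2 S=79.7643 intr=16.1257 cont=17.7630 V=17.7630[hold]; j=3 S=126.3500 intr=0.0000 cont=0.0000 V=0.0000[hold]; j=4 S=200.1436 intr=0.0000 cont=0.0000 V=0.0000[hold]; j=5 S=317.0358 intr=0.0000 cont=0.0000 V=0.0000[hold]; j=6 S=502.1979 intr=0.0000 cont=0.0000 V=0.0000[hold]  S*(6)=50.3549
k=5: j=0 S=40.0091 intr=55.8809 cont=55.4946 V=55.8809[EX]; j=1 S=63.3761 intr=32.5139 cont=32.8639 V=32.8639[hold]; j=2 S=100.3903 intr=0.0000 cont=9.7043 V=9.7043[hold]; j=3 S=159.0225 intr=0.0000 cont=0.0000 V=0.0000[hold]; j=4 S=251.8982 intr=0.0000 cont=0.0000 V=0.0000[hold]; j=5 S=399.0172 intr=0.0000 cont=0.0000 V=0.0000[hold]  S*(5)=40.0091
k=4: j=0 S=50.3549 intr=45.5351 cont=45.3062 V=45.5351[EX]; j=1 S=79.7643 intr=16.1257 cont=22.3178 V=22.3178[hold]; j=2 S=126.3500 intr=0.0000 cont=5.3016 V=5.3016[hold]; j=3 S=200.1436 intr=0.0000 cont=0.0000 V=0.0000[hold]; j=4 S=317.0358 intr=0.0000 cont=0.0000 V=0.0000[hold]  S*(4)=50.3549
k=3: j=0 S=63.3761 intr=32.5139 cont=34.9119 V=34.9119[hold]; j=1 S=100.3903 intr=0.0000 cont=14.5765 V=14.5765[hold]; j=2 S=159.0225 intr=0.0000 cont=2.8964 V=2.8964[hold]; j=3 S=251.8982 intr=0.0000 cont=0.0000 V=0.0000[hold]  S*(3)=-
k=2: j=0 S=79.7643 intr=16.1257 cont=25.6275 V=25.6275[hold]; j=1 S=126.3500 intr=0.0000 cont=9.2658 V=9.2658[hold]; j=2 S=200.1436 intr=0.0000 cont=1.5824 V=1.5824[hold]  S*(2)=-
k=1: j=0 S=100.3903 intr=0.0000 cont=18.1672 V=18.1672[hold]; j=1 S=159.0225 intr=0.0000 cont=5.7736 V=5.7736[hold]  S*(1)=-
k=0: j=0 S=126.3500 intr=0.0000 cont=12.5212 V=12.5212[hold]  S*(0)=-

price = 12.5212
boundary = - - - - 50.3549 40.0091 50.3549
tree:
12.5212
18.1672 5.7736
25.6275 9.2658 1.5824
34.9119 14.5765 2.8964 0.0000
45.5351 22.3178 5.3016 0.0000 0.0000
55.8809 32.8639 9.7043 0.0000 0.0000 0.0000
64.1011 45.5351 17.7630 0.0000 0.0000 0.0000 0.0000
70.6324 55.8809 32.5139 0.0000 0.0000 0.0000 0.0000 0.0000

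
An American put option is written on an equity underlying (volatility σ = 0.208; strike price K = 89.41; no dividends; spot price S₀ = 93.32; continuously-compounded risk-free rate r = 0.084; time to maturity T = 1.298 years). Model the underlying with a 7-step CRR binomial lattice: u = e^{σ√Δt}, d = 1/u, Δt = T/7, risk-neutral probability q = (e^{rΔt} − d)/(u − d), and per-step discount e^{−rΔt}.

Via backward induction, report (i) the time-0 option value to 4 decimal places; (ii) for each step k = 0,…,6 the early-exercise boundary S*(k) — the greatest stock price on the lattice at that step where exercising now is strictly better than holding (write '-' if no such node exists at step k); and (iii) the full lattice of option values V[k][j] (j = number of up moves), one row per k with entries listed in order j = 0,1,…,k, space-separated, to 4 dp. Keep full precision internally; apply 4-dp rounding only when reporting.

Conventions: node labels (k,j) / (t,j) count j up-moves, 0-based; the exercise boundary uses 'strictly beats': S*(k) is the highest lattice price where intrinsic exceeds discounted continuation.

price = 4.0077
boundary = - - 78.0148 71.3310 78.0148 71.3310 78.0148
tree:
4.0077
6.8708 1.9159
11.3952 3.5802 0.6884
18.0790 6.5046 1.4294 0.1373
24.1902 11.3952 2.9221 0.3206 0.0000
29.7778 18.0790 5.8519 0.7488 0.0000 0.0000
34.8867 24.1902 11.3952 1.7490 0.0000 0.0000 0.0000
39.5579 29.7778 18.0790 4.0851 0.0000 0.0000 0.0000 0.0000

params: Δt=0.18543 u=1.09370 d=0.91433 q=0.56514 e^(-rΔt)=0.98454
t_7 payoffs: 39.5579 29.7778 18.0790 4.0851 0.0000 0.0000 0.0000 0.0000
t_6: node(6,0) S=54.5233 payoff=34.8867 vs cont=33.5048 → 34.8867 [stop]  node(6,1) S=65.2198 payoff=24.1902 vs cont=22.8083 → 24.1902 [stop]  node(6,2) S=78.0148 payoff=11.3952 vs cont=10.0133 → 11.3952 [stop]  node(6,3) S=93.3200 payoff=0.0000 vs cont=1.7490 → 1.7490 [wait]  node(6,4) S=111.6278 payoff=0.0000 vs cont=0.0000 → 0.0000 [wait]  node(6,5) S=133.5272 payoff=0.0000 vs cont=0.0000 → 0.0000 [wait]  node(6,6) S=159.7230 payoff=0.0000 vs cont=0.0000 → 0.0000 [wait]  ⇒ S*(6)=78.0148
t_5: node(5,0) S=59.6322 payoff=29.7778 vs cont=28.3959 → 29.7778 [stop]  node(5,1) S=71.3310 payoff=18.0790 vs cont=16.6971 → 18.0790 [stop]  node(5,2) S=85.3249 payoff=4.0851 vs cont=5.8519 → 5.8519 [wait]  node(5,3) S=102.0642 payoff=0.0000 vs cont=0.7488 → 0.7488 [wait]  node(5,4) S=122.0875 payoff=0.0000 vs cont=0.0000 → 0.0000 [wait]  node(5,5) S=146.0389 payoff=0.0000 vs cont=0.0000 → 0.0000 [wait]  ⇒ S*(5)=71.3310
t_4: node(4,0) S=65.2198 payoff=24.1902 vs cont=22.8083 → 24.1902 [stop]  node(4,1) S=78.0148 payoff=11.3952 vs cont=10.9964 → 11.3952 [stop]  node(4,2) S=93.3200 payoff=0.0000 vs cont=2.9221 → 2.9221 [wait]  node(4,3) S=111.6278 payoff=0.0000 vs cont=0.3206 → 0.3206 [wait]  node(4,4) S=133.5272 payoff=0.0000 vs cont=0.0000 → 0.0000 [wait]  ⇒ S*(4)=78.0148
t_3: node(3,0) S=71.3310 payoff=18.0790 vs cont=16.6971 → 18.0790 [stop]  node(3,1) S=85.3249 payoff=4.0851 vs cont=6.5046 → 6.5046 [wait]  node(3,2) S=102.0642 payoff=0.0000 vs cont=1.4294 → 1.4294 [wait]  node(3,3) S=122.0875 payoff=0.0000 vs cont=0.1373 → 0.1373 [wait]  ⇒ S*(3)=71.3310
t_2: node(2,0) S=78.0148 payoff=11.3952 vs cont=11.3595 → 11.3952 [stop]  node(2,1) S=93.3200 payoff=0.0000 vs cont=3.5802 → 3.5802 [wait]  node(2,2) S=111.6278 payoff=0.0000 vs cont=0.6884 → 0.6884 [wait]  ⇒ S*(2)=78.0148
t_1: node(1,0) S=85.3249 payoff=4.0851 vs cont=6.8708 → 6.8708 [wait]  node(1,1) S=102.0642 payoff=0.0000 vs cont=1.9159 → 1.9159 [wait]  ⇒ S*(1)=-
t_0: node(0,0) S=93.3200 payoff=0.0000 vs cont=4.0077 → 4.0077 [wait]  ⇒ S*(0)=-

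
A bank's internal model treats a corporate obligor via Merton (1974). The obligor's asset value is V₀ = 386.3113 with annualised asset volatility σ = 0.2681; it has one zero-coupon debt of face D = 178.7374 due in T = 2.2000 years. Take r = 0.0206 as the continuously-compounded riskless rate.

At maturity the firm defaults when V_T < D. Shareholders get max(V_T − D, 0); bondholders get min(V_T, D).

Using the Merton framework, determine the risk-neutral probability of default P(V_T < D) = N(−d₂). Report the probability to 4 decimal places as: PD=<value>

PD=0.0319

Work the structural quantities from V₀ = 386.3113 against face 178.7374:
d₁ = [ln(V₀/D) + (r + σ²/2)T] / (σ√T)
   = [ln(386.3113/178.7374) + (0.0206 + 0.5·0.2681²)·2.2000] / (0.2681·√2.2000)
   = [0.770726 + 0.124385] / 0.397657 = 2.250965
d₂ = d₁ − σ√T = 2.250965 − 0.397657 = 1.853309
risk-neutral PD = N(−d₂) = N(-1.853309) = 0.031919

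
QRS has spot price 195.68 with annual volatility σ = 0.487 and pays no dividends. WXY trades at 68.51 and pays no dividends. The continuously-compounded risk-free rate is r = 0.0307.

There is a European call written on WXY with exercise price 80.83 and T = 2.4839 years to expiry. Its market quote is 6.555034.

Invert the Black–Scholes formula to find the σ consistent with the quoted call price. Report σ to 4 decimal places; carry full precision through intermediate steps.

At σ = 0.2097 the Black–Scholes value reproduces the quote:
σ√T = 0.2097·√2.4839 = 0.330495
d₁ = (ln(S/K) + (r+σ²/2)T) / (σ√T) = (ln(68.51/80.83) + (0.0307+0.2097²/2)·2.4839) / 0.330495 = (-0.165368 + 0.130869) / 0.330495 = -0.104386
d₂ = d₁ − σ√T = -0.104386 − 0.330495 = -0.434881
e^{−rT} = 0.926579
N(d₁) = 0.458431,  N(d₂) = 0.331824
V = S·N(d₁) − K·e^{−rT}·N(d₂) = 31.407142 − 24.852107 = 6.555034 (the quoted price), and the Black–Scholes price is strictly increasing in σ, so σ is unique

sigma = 0.2097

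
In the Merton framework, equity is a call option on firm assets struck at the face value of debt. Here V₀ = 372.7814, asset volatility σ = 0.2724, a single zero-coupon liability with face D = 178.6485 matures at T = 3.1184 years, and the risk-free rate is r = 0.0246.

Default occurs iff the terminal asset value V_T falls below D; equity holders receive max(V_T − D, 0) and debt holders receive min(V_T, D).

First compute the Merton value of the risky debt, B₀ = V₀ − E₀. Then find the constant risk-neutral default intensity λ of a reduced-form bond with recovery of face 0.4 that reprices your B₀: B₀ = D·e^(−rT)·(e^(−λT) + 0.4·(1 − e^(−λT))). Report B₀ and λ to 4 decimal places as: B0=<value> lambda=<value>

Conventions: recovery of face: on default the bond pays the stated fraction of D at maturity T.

B0=163.2585 lambda=0.0072

Equity is a call on the firm's assets struck at D = 178.6485:
d₁ = [ln(V₀/D) + (r + σ²/2)T] / (σ√T)
   = [ln(372.7814/178.6485) + (0.0246 + 0.5·0.2724²)·3.1184] / (0.2724·√3.1184)
   = [0.735572 + 0.192408] / 0.481031 = 1.929148
d₂ = d₁ − σ√T = 1.929148 − 0.481031 = 1.448117
N(d₁) = 0.973144,  N(d₂) = 0.926208,  e^(−rT) = 0.926156
E₀ = V₀·N(d₁) − D·e^(−rT)·N(d₂)
   = 372.7814·0.973144 − 178.6485·0.926156·0.926208 = 209.522902
B₀ = V₀ − E₀ = 372.7814 − 209.522902 = 163.258498
e^(−λT) = (B₀·e^(rT)/D − 0.4)/(1 − 0.4) = (163.2585·1.079732/178.6485 − 0.4)/0.6 = 0.97786051
λ = −ln(0.97786051)/3.1184 = 0.007179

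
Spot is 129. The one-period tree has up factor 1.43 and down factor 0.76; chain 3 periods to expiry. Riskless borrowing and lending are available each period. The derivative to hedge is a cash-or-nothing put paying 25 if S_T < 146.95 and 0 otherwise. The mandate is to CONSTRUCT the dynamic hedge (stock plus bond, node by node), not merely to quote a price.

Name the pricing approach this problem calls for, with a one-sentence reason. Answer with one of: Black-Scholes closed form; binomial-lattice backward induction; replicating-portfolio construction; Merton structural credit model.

Key observation: the deliverable is the dynamic trading strategy on the 3-step tree (spot 129, moves 1.43 and 0.76), so the valuation must go through the node-by-node replicating-portfolio solve.

framework: replicating-portfolio construction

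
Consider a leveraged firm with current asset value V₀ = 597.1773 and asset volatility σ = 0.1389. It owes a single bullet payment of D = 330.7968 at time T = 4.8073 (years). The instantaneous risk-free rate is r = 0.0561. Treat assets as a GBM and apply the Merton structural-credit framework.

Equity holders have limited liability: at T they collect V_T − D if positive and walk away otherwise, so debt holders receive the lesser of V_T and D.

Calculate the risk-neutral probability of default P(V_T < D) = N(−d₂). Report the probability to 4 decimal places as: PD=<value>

Work the structural quantities from V₀ = 597.1773 against face 330.7968:
d₁ = [ln(V₀/D) + (r + σ²/2)T] / (σ√T)
   = [ln(597.1773/330.7968) + (0.0561 + 0.5·0.1389²)·4.8073] / (0.1389·√4.8073)
   = [0.590710 + 0.316064] / 0.304546 = 2.977460
d₂ = d₁ − σ√T = 2.977460 − 0.304546 = 2.672914
risk-neutral PD = N(−d₂) = N(-2.672914) = 0.003760

PD=0.0038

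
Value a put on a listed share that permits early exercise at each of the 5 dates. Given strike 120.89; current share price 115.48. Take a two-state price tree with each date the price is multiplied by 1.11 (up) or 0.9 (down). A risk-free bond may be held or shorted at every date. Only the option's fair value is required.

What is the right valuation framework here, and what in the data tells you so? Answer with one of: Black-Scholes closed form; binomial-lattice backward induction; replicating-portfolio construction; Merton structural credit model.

framework: binomial-lattice backward induction

Key observation: early exercise of the strike-120.89 put must be checked at each of the 5 dates (spot 115.48), which forces a node-by-node comparison of intrinsic and continuation value backward from expiry.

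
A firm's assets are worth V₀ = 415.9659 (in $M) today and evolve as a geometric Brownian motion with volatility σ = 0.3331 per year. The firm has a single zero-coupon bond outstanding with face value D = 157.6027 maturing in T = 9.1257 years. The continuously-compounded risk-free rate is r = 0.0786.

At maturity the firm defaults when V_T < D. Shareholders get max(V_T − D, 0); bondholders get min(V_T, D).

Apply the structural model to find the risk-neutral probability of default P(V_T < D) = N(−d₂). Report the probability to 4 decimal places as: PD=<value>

PD=0.1202

Work the structural quantities from V₀ = 415.9659 against face 157.6027:
d₁ = [ln(V₀/D) + (r + σ²/2)T] / (σ√T)
   = [ln(415.9659/157.6027) + (0.0786 + 0.5·0.3331²)·9.1257] / (0.3331·√9.1257)
   = [0.970526 + 1.223554] / 1.006254 = 2.180443
d₂ = d₁ − σ√T = 2.180443 − 1.006254 = 1.174189
risk-neutral PD = N(−d₂) = N(-1.174189) = 0.120160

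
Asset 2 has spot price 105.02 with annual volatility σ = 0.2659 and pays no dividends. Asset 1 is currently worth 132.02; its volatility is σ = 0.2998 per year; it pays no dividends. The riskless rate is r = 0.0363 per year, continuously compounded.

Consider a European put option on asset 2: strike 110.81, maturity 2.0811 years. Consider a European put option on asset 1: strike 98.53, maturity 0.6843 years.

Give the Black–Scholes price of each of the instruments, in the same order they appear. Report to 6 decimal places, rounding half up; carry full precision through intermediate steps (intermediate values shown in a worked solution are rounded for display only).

[asset 2 put K=110.81]
σ√T = 0.2659·√2.0811 = 0.383588
d₁ = (ln(S/K) + (r+σ²/2)T) / (σ√T) = (ln(105.02/110.81) + (0.0363+0.2659²/2)·2.0811) / 0.383588 = (-0.053666 + 0.149114) / 0.383588 = 0.248828
d₂ = d₁ − σ√T = 0.248828 − 0.383588 = -0.134759
e^{−rT} = 0.927239
N(−d₁) = 0.401747,  N(−d₂) = 0.553599
price = K·e^{−rT}·N(−d₂) − S·N(−d₁) = 56.880830 − 42.191447 = 14.689383
[asset 1 put K=98.53]
σ√T = 0.2998·√0.6843 = 0.248002
d₁ = (ln(S/K) + (r+σ²/2)T) / (σ√T) = (ln(132.02/98.53) + (0.0363+0.2998²/2)·0.6843) / 0.248002 = (0.292592 + 0.055593) / 0.248002 = 1.403961
d₂ = d₁ − σ√T = 1.403961 − 0.248002 = 1.155959
e^{−rT} = 0.975466
N(−d₁) = 0.080165,  N(−d₂) = 0.123849
price = K·e^{−rT}·N(−d₂) − S·N(−d₁) = 11.903450 − 10.583414 = 1.320036

price(asset 2 put K=110.81) = 14.689383
price(asset 1 put K=98.53) = 1.320036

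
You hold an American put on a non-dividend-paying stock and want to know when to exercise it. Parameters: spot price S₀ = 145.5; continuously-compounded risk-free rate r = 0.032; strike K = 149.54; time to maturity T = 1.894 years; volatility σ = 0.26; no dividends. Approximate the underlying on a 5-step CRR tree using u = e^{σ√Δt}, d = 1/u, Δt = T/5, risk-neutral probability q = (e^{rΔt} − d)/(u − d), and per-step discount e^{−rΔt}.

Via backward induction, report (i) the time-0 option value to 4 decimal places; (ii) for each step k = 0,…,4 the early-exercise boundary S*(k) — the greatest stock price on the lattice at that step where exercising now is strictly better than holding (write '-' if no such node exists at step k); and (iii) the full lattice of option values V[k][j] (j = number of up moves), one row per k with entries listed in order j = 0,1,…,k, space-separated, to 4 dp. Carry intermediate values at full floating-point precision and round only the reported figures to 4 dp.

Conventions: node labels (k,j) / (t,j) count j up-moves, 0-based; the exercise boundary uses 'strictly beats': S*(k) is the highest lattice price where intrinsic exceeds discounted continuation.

price = 19.8354
boundary = - - 105.6501 90.0272 105.6501
tree:
19.8354
30.1206 9.9543
43.8899 16.9796 3.1171
59.5128 28.0021 6.2853 0.0000
72.8255 43.8899 12.6738 0.0000 0.0000
84.1697 59.5128 25.5557 0.0000 0.0000 0.0000

Δt=0.37880, u=1.17354, d=0.85213, q=0.49802, disc=e^(-rΔt)=0.98795
k=5 terminal: V=max(K-S,0) → 84.1697 59.5128 25.5557 0.0000 0.0000 0.0000
k=4: j=0 S=76.7145 intr=72.8255 cont=71.0238 V=72.8255[EX]; j=1 S=105.6501 intr=43.8899 cont=42.0881 V=43.8899[EX]; j=2 S=145.5000 intr=4.0400 cont=12.6738 V=12.6738[hold]; j=3 S=200.3807 intr=0.0000 cont=0.0000 V=0.0000[hold]; j=4 S=275.9617 intr=0.0000 cont=0.0000 V=0.0000[hold]  S*(4)=105.6501
k=3: j=0 S=90.0272 intr=59.5128 cont=57.7111 V=59.5128[EX]; j=1 S=123.9843 intr=25.5557 cont=28.0021 V=28.0021[hold]; j=2 S=170.7495 intr=0.0000 cont=6.2853 V=6.2853[hold]; j=3 S=235.1540 intr=0.0000 cont=0.0000 V=0.0000[hold]  S*(3)=90.0272
k=2: j=0 S=105.6501 intr=43.8899 cont=43.2918 V=43.8899[EX]; j=1 S=145.5000 intr=4.0400 cont=16.9796 V=16.9796[hold]; j=2 S=200.3807 intr=0.0000 cont=3.1171 V=3.1171[hold]  S*(2)=105.6501
k=1: j=0 S=123.9843 intr=25.5557 cont=30.1206 V=30.1206[hold]; j=1 S=170.7495 intr=0.0000 cont=9.9543 V=9.9543[hold]  S*(1)=-
k=0: j=0 S=145.5000 intr=4.0400 cont=19.8354 V=19.8354[hold]  S*(0)=-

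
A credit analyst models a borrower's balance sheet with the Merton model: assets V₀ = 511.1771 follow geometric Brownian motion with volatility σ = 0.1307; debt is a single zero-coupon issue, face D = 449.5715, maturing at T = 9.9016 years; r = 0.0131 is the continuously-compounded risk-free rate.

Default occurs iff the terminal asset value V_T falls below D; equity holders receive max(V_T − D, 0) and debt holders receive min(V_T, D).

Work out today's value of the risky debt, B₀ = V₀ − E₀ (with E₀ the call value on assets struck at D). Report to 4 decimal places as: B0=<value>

B0=365.4331

Work the structural quantities from V₀ = 511.1771 against face 449.5715:
d₁ = [ln(V₀/D) + (r + σ²/2)T] / (σ√T)
   = [ln(511.1771/449.5715) + (0.0131 + 0.5·0.1307²)·9.9016] / (0.1307·√9.9016)
   = [0.128421 + 0.214283] / 0.411271 = 0.833280
d₂ = d₁ − σ√T = 0.833280 − 0.411271 = 0.422009
N(d₁) = 0.797657,  N(d₂) = 0.663491,  e^(−rT) = 0.878349
E₀ = V₀·N(d₁) − D·e^(−rT)·N(d₂)
   = 511.1771·0.797657 − 449.5715·0.878349·0.663491 = 145.744037
B₀ = V₀ − E₀ = 511.1771 − 145.744037 = 365.433063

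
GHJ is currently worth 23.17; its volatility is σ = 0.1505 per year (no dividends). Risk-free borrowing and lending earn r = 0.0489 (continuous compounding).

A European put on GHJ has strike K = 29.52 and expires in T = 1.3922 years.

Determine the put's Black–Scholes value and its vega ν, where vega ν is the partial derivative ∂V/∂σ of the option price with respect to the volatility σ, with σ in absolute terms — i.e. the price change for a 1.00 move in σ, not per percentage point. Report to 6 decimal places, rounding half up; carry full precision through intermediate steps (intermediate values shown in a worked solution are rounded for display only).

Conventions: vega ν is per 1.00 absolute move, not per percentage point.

σ√T = 0.1505·√1.3922 = 0.177577
d₁ = (ln(S/K) + (r+σ²/2)T) / (σ√T) = (ln(23.17/29.52) + (0.0489+0.1505²/2)·1.3922) / 0.177577 = (-0.242210 + 0.083845) / 0.177577 = -0.891805
d₂ = d₁ − σ√T = -0.891805 − 0.177577 = -1.069382
e^{−rT} = 0.934187
N(−d₁) = 0.813751,  N(−d₂) = 0.857551
Put price V = K·e^{−rT}·N(−d₂) − S·N(−d₁) = 23.648863 − 18.854616 = 4.794248
φ(d₁) = (1/√(2π))·e^{−d₁²/2} = 0.268046
ν = S·φ(d₁)·√T = 7.328014

price = 4.794248
ν = 7.328014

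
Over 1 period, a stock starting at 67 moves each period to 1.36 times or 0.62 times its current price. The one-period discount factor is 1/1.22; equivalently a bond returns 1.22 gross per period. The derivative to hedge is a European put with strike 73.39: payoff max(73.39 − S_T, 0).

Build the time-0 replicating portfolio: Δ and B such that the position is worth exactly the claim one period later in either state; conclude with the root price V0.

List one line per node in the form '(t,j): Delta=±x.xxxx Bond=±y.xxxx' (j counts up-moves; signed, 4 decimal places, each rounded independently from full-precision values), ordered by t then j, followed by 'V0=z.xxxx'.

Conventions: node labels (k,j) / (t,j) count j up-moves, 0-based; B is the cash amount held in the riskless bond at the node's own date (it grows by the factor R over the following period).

(0,0): Delta=-0.6424 Bond=47.9796
V0=4.9391

The replicating-portfolio and risk-neutral prices coincide; use p* = (1.22−0.62)/(1.36−0.62) = 0.8108 for the latter.
Payoffs at expiry: V(1,0)=31.8500, V(1,1)=0.0000
Node (0,0) S=67.0000: V=(p*·0.0000+(1−p*)·31.8500)/1.22=4.9391; Δ=(0.0000−31.8500)/(91.1200−41.5400)=-0.6424; B=V−Δ·S=47.9796
Verification: the root portfolio costs Δ(0,0)·S0 + B(0,0) = 4.9391, matching V0.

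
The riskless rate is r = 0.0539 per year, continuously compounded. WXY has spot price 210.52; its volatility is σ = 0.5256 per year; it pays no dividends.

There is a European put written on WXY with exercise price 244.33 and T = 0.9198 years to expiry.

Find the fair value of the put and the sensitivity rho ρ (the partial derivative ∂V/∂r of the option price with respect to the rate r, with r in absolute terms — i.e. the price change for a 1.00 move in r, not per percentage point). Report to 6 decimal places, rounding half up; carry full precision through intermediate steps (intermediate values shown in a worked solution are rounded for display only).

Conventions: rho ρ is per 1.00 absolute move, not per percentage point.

price = 55.910588
ρ = -144.003717

σ√T = 0.5256·√0.9198 = 0.504083
d₁ = (ln(S/K) + (r+σ²/2)T) / (σ√T) = (ln(210.52/244.33) + (0.0539+0.5256²/2)·0.9198) / 0.504083 = (-0.148939 + 0.176627) / 0.504083 = 0.054927
d₂ = d₁ − σ√T = 0.054927 − 0.504083 = -0.449156
e^{−rT} = 0.951632
N(−d₁) = 0.478098,  N(−d₂) = 0.673340
Put price V = K·e^{−rT}·N(−d₂) − S·N(−d₁) = 156.559814 − 100.649226 = 55.910588
ρ = −K·T·e^{−rT}·N(−d₂) = -144.003717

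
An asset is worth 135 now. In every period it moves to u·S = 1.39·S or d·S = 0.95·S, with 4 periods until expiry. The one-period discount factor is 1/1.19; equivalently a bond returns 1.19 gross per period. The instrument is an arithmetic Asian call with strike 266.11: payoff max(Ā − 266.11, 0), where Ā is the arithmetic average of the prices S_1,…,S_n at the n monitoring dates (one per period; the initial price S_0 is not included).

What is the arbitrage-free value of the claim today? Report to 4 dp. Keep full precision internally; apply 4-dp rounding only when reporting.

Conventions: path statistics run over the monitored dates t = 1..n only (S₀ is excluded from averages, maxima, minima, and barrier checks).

price = 3.6022

Under the martingale measure an up-move has probability p* = 0.5455; value the claim as the probability-weighted average of per-path payoffs, discounted 4 periods at R = 1.19.
Enumerate all 2^4 = 16 price paths (U = up ×1.39, D = down ×0.95); each path with k up-moves has probability p*^k·(1−p*)^(4−k).
DDDD: Ā=118.9479, payoff=0.0000, prob=0.042688
UDDD: Ā=174.0395, payoff=0.0000, prob=0.051226
DUDD: Ā=159.1895, payoff=0.0000, prob=0.051226
UUDD: Ā=232.9194, payoff=0.0000, prob=0.061471
DDUD: Ā=145.0820, payoff=0.0000, prob=0.051226
UDUD: Ā=212.2779, payoff=0.0000, prob=0.061471
DUUD: Ā=197.4279, payoff=0.0000, prob=0.061471
UUUD: Ā=288.8682, payoff=22.7582, prob=0.073765
DDDU: Ā=131.6799, payoff=0.0000, prob=0.051226
UDDU: Ā=192.6685, payoff=0.0000, prob=0.061471
DUDU: Ā=177.8185, payoff=0.0000, prob=0.061471
UUDU: Ā=260.1765, payoff=0.0000, prob=0.073765
DDUU: Ā=163.7110, payoff=0.0000, prob=0.061471
UDUU: Ā=239.5350, payoff=0.0000, prob=0.073765
DUUU: Ā=224.6850, payoff=0.0000, prob=0.073765
UUUU: Ā=328.7496, payoff=62.6396, prob=0.088519
Price = Σ prob·payoff / R^4 = 7.223535 / 2.005339 = 3.6022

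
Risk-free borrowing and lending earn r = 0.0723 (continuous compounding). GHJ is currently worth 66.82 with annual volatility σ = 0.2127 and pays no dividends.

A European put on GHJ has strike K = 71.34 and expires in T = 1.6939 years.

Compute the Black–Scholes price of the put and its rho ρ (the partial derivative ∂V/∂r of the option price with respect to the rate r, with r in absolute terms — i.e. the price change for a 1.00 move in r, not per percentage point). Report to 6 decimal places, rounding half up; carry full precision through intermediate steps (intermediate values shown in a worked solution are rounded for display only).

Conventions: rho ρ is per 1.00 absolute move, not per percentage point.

σ√T = 0.2127·√1.6939 = 0.276829
d₁ = (ln(S/K) + (r+σ²/2)T) / (σ√T) = (ln(66.82/71.34) + (0.0723+0.2127²/2)·1.6939) / 0.276829 = (-0.065455 + 0.160786) / 0.276829 = 0.344369
d₂ = d₁ − σ√T = 0.344369 − 0.276829 = 0.067540
e^{−rT} = 0.884733
N(−d₁) = 0.365284,  N(−d₂) = 0.473076
Put price V = K·e^{−rT}·N(−d₂) − S·N(−d₁) = 29.859066 − 24.408298 = 5.450767
ρ = −K·T·e^{−rT}·N(−d₂) = -50.578271

price = 5.450767
ρ = -50.578271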